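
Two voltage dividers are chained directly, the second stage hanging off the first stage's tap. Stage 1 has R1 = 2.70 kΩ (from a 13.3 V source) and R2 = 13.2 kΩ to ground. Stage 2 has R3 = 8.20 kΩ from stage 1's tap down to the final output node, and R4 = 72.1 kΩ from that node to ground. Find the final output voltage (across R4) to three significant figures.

Stage 2 presents R3+R4 = 80.30 kΩ as a load on stage 1's tap.
Stage 1's lower leg becomes R2‖(R3+R4) = 11.34 kΩ, so V_mid = 13.3 × 11.34/14.04 = 10.74 V.
Stage 2 is itself unloaded: V_out = V_mid × R4/(R3+R4) = 10.74 × 72.1/80.30 = 9.64 V.

V_out ≈ 9.64 V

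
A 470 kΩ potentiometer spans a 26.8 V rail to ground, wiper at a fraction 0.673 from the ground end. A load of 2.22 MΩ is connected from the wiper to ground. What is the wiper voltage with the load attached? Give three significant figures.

V ≈ 17.2 V

The wiper splits the pot into (1−α)R = 153.7 kΩ above and αR = 316.3 kΩ below.
Lower section ‖ load = 276.9 kΩ.
V_wiper = 26.8 × 276.9/(153.7 + 276.9) = 17.2 V.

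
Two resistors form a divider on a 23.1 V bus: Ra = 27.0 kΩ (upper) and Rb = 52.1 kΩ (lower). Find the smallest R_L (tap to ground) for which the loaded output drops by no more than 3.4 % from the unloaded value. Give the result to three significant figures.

R_L(min) ≈ 505 kΩ

Output resistance R_th = Ra‖Rb = (27.0 × 52.1)/79.10 = 17.78 kΩ.
The fractional drop is R_th/(R_th + R_L); requiring this ≤ 0.0340 gives R_L ≥ R_th(1/0.0340 − 1) = 17.78 × 28.41 = 505 kΩ.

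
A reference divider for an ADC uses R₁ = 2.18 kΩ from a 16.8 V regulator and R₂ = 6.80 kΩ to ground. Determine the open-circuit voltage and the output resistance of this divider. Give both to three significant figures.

V_th is the open-circuit tap voltage: 16.8 × 6.80/(2.18 + 6.80) = 12.7 V.
With the supply zeroed, R₁ and R₂ appear in parallel from the tap: R_th = R₁‖R₂ = (2.18 × 6.80)/8.980 = 1.65 kΩ.

V_th = 12.7 V, R_th = 1.65 kΩ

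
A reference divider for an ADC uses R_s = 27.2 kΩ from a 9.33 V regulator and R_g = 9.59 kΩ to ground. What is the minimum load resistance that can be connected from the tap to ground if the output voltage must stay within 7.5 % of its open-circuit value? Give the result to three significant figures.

Output resistance R_th = R_s‖R_g = (27.2 × 9.59)/36.79 = 7.090 kΩ.
The fractional drop is R_th/(R_th + R_L); requiring this ≤ 0.0750 gives R_L ≥ R_th(1/0.0750 − 1) = 7.090 × 12.33 = 87.4 kΩ.

R_L(min) ≈ 87.4 kΩ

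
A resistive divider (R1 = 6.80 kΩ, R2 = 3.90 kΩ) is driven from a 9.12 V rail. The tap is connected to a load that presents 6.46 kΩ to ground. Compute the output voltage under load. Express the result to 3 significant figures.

The load sits in parallel with R2: R2‖R_L = (3.90 × 6.46) / (3.90 + 6.46) = 2.432 kΩ.
V_out = 9.12 × 2.432 / (6.80 + 2.432) = 9.12 × 2.432/9.232 = 2.40 V.

V_out ≈ 2.40 V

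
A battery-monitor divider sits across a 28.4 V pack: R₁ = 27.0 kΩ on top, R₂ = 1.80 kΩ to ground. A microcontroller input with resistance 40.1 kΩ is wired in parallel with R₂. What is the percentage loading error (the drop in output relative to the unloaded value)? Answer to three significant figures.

4.04 %

The divider's output (Thévenin) resistance is R₁‖R₂ = 1.688 kΩ.
Fractional drop under load = R_th/(R_th + R_L) = 1.688 / (1.688 + 40.1) = 0.04038.
So the output falls by 4.04 %.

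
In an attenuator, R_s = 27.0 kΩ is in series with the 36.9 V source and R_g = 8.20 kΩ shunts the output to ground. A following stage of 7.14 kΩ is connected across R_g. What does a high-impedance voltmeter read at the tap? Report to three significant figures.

V_out ≈ 4.57 V

The load sits in parallel with R_g: R_g‖R_L = (8.20 × 7.14) / (8.20 + 7.14) = 3.817 kΩ.
V_out = 36.9 × 3.817 / (27.0 + 3.817) = 36.9 × 3.817/30.82 = 4.57 V.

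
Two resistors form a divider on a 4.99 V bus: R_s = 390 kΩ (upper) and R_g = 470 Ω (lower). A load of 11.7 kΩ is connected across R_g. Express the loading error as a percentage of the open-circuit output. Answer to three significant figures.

3.86 %

The divider's output (Thévenin) resistance is R_s‖R_g = 469.4 Ω.
Fractional drop under load = R_th/(R_th + R_L) = 469.4 / (469.4 + 11700) = 0.03857.
So the output falls by 3.86 %.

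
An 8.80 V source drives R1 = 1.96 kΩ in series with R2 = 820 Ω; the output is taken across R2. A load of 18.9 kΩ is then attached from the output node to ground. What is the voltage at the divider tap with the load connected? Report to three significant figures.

V_out ≈ 2.52 V

The load sits in parallel with R2: R2‖R_L = (820 × 18900) / (820 + 18900) = 785.9 Ω.
V_out = 8.80 × 785.9 / (1960 + 785.9) = 8.80 × 785.9/2746 = 2.52 V.
(Unloaded it would have been 2.60 V.)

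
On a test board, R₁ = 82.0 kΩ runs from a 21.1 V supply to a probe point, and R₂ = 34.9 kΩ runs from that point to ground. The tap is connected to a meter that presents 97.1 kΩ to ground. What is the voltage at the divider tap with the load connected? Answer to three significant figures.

The load sits in parallel with R₂: R₂‖R_L = (34.9 × 97.1) / (34.9 + 97.1) = 25.67 kΩ.
V_out = 21.1 × 25.67 / (82.0 + 25.67) = 21.1 × 25.67/107.7 = 5.03 V.
(Unloaded it would have been 6.30 V.)

V_out ≈ 5.03 V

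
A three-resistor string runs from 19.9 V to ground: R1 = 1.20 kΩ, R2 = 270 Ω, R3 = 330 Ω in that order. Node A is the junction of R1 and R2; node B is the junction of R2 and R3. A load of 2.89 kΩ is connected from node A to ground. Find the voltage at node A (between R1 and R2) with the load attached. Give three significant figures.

Below node A the series string R2+R3 = 600.0 Ω sits in parallel with the 2890 Ω load: 496.8 Ω.
V_A = 19.9 × 496.8/(1200 + 496.8) = 5.83 V.

V ≈ 5.83 V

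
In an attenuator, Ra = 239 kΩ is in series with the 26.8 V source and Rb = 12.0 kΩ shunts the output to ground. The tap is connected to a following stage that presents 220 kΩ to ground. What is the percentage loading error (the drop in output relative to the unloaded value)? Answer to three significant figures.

4.94 %

The divider's output (Thévenin) resistance is Ra‖Rb = 11.43 kΩ.
Fractional drop under load = R_th/(R_th + R_L) = 11.43 / (11.43 + 220) = 0.04937.
So the output falls by 4.94 %.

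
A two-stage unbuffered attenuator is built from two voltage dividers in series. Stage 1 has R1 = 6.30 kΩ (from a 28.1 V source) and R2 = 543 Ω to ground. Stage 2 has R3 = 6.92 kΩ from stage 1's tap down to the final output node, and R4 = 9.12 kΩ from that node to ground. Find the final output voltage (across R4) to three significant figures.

V_out ≈ 1.23 V

Stage 2 presents R3+R4 = 16040 Ω as a load on stage 1's tap.
Stage 1's lower leg becomes R2‖(R3+R4) = 525.2 Ω, so V_mid = 28.1 × 525.2/6825 = 2.162 V.
Stage 2 is itself unloaded: V_out = V_mid × R4/(R3+R4) = 2.162 × 9120/16040 = 1.23 V.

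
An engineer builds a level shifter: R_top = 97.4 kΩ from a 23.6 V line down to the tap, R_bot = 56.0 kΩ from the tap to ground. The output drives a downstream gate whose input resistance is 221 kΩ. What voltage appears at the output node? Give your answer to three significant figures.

The load sits in parallel with R_bot: R_bot‖R_L = (56.0 × 221) / (56.0 + 221) = 44.68 kΩ.
V_out = 23.6 × 44.68 / (97.4 + 44.68) = 23.6 × 44.68/142.1 = 7.42 V.
(Unloaded it would have been 8.62 V.)

V_out ≈ 7.42 V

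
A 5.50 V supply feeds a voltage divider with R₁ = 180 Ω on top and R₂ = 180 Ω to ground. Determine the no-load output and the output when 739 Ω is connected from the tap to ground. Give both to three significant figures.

Open-circuit: V = 5.50 × 180/(180 + 180) = 2.75 V.
With the load, R₂ becomes R₂‖R_L = 144.7 Ω, so V = 5.50 × 144.7/324.7 = 2.45 V.

Unloaded: 2.75 V; loaded: 2.45 V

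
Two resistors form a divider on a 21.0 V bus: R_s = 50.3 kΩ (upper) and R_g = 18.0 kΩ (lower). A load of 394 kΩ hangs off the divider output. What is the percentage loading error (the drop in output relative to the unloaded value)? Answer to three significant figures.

3.26 %

The divider's output (Thévenin) resistance is R_s‖R_g = 13.26 kΩ.
Fractional drop under load = R_th/(R_th + R_L) = 13.26 / (13.26 + 394) = 0.03255.
So the output falls by 3.26 %.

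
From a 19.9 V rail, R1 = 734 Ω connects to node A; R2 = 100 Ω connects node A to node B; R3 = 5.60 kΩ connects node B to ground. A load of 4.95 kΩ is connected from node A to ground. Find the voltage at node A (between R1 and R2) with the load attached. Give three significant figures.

Below node A the series string R2+R3 = 5700 Ω sits in parallel with the 4950 Ω load: 2649 Ω.
V_A = 19.9 × 2649/(734 + 2649) = 15.6 V.

V ≈ 15.6 V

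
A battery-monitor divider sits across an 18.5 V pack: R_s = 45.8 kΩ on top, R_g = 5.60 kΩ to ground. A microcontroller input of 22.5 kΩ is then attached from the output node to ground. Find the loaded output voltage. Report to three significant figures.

V_out ≈ 1.65 V

The load sits in parallel with R_g: R_g‖R_L = (5.60 × 22.5) / (5.60 + 22.5) = 4.484 kΩ.
V_out = 18.5 × 4.484 / (45.8 + 4.484) = 18.5 × 4.484/50.28 = 1.65 V.
(Unloaded it would have been 2.02 V.)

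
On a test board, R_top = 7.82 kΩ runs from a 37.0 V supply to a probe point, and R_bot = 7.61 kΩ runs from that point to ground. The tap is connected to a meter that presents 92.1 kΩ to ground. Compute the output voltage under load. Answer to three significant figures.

V_out ≈ 17.5 V

The load sits in parallel with R_bot: R_bot‖R_L = (7.61 × 92.1) / (7.61 + 92.1) = 7.029 kΩ.
V_out = 37.0 × 7.029 / (7.82 + 7.029) = 37.0 × 7.029/14.85 = 17.5 V.
(Unloaded it would have been 18.2 V.)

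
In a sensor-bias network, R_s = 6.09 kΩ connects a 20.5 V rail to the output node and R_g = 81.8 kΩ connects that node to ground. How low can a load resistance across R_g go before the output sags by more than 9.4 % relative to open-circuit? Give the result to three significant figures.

Output resistance R_th = R_s‖R_g = (6.09 × 81.8)/87.89 = 5.668 kΩ.
The fractional drop is R_th/(R_th + R_L); requiring this ≤ 0.0940 gives R_L ≥ R_th(1/0.0940 − 1) = 5.668 × 9.638 = 54.6 kΩ.

R_L(min) ≈ 54.6 kΩ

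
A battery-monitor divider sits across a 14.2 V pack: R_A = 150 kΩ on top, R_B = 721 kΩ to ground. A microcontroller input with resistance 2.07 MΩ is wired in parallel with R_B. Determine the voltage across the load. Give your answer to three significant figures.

V_out ≈ 11.1 V

The load sits in parallel with R_B: R_B‖R_L = (721 × 2070) / (721 + 2070) = 534.7 kΩ.
V_out = 14.2 × 534.7 / (150 + 534.7) = 14.2 × 534.7/684.7 = 11.1 V.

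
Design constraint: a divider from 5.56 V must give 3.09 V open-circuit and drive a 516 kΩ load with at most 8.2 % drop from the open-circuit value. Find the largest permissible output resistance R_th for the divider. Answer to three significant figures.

R_th ≤ 46.1 kΩ

Loading drop = R_th/(R_th + R_L) ≤ 0.0820, so R_th ≤ R_L · ε/(1−ε) = 516 kΩ × 0.0820/0.9180 = 46.1 kΩ.
(Any R1, R2 with R2/(R1+R2) = 0.556 and R1‖R2 ≤ 46.1 kΩ will meet the spec.)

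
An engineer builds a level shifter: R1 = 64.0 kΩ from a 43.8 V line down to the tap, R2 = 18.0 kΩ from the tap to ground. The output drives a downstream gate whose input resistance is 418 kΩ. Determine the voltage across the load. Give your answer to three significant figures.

V_out ≈ 9.30 V

The load sits in parallel with R2: R2‖R_L = (18.0 × 418) / (18.0 + 418) = 17.26 kΩ.
V_out = 43.8 × 17.26 / (64.0 + 17.26) = 43.8 × 17.26/81.26 = 9.30 V.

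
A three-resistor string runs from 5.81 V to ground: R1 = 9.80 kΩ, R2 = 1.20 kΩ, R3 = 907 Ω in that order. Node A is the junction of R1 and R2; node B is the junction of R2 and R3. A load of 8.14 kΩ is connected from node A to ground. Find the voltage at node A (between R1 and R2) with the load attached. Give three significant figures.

Below node A the series string R2+R3 = 2107 Ω sits in parallel with the 8140 Ω load: 1674 Ω.
V_A = 5.81 × 1674/(9800 + 1674) = 0.848 V.

V ≈ 0.848 V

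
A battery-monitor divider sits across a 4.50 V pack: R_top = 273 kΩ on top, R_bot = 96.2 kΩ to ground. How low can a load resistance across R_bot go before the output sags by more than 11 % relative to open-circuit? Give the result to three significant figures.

R_L(min) ≈ 576 kΩ

Output resistance R_th = R_top‖R_bot = (273 × 96.2)/369.2 = 71.13 kΩ.
The fractional drop is R_th/(R_th + R_L); requiring this ≤ 0.110 gives R_L ≥ R_th(1/0.110 − 1) = 71.13 × 8.091 = 576 kΩ.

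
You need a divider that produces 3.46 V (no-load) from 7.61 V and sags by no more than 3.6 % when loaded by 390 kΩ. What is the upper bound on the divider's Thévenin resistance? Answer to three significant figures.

R_th ≤ 14.6 kΩ

Loading drop = R_th/(R_th + R_L) ≤ 0.0360, so R_th ≤ R_L · ε/(1−ε) = 390 kΩ × 0.0360/0.9640 = 14.6 kΩ.
(Any R1, R2 with R2/(R1+R2) = 0.455 and R1‖R2 ≤ 14.6 kΩ will meet the spec.)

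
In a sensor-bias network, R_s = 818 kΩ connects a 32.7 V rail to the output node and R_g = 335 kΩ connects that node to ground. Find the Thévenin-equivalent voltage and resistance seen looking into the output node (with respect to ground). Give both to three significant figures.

V_th = 9.50 V, R_th = 238 kΩ

V_th is the open-circuit tap voltage: 32.7 × 335/(818 + 335) = 9.50 V.
With the supply zeroed, R_s and R_g appear in parallel from the tap: R_th = R_s‖R_g = (818 × 335)/1153 = 238 kΩ.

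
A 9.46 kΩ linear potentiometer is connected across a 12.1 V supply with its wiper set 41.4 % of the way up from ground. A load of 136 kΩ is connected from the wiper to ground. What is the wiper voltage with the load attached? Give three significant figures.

V ≈ 4.93 V

The wiper splits the pot into (1−α)R = 5.544 kΩ above and αR = 3.916 kΩ below.
Lower section ‖ load = 3.807 kΩ.
V_wiper = 12.1 × 3.807/(5.544 + 3.807) = 4.93 V.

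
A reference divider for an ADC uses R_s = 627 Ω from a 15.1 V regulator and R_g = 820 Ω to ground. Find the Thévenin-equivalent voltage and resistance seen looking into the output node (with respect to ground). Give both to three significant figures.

V_th = 8.56 V, R_th = 355 Ω

V_th is the open-circuit tap voltage: 15.1 × 820/(627 + 820) = 8.56 V.
With the supply zeroed, R_s and R_g appear in parallel from the tap: R_th = R_s‖R_g = (627 × 820)/1447 = 355 Ω.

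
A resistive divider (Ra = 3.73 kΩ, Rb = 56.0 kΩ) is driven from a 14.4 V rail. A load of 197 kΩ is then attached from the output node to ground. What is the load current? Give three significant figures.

I_L ≈ 0.0673 mA

Rb‖R_L = 43.60 kΩ; V_out = 14.4 × 43.60/47.33 = 13.27 V.
I_L = V_out / R_L = 13.27 / 197 kΩ = 0.0673 mA.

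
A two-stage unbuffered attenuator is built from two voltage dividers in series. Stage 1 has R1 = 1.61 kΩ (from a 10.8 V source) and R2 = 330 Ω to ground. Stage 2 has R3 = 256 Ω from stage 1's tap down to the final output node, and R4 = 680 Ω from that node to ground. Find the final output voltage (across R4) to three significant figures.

Stage 2 presents R3+R4 = 936.0 Ω as a load on stage 1's tap.
Stage 1's lower leg becomes R2‖(R3+R4) = 244.0 Ω, so V_mid = 10.8 × 244.0/1854 = 1.421 V.
Stage 2 is itself unloaded: V_out = V_mid × R4/(R3+R4) = 1.421 × 680/936.0 = 1.03 V.

V_out ≈ 1.03 V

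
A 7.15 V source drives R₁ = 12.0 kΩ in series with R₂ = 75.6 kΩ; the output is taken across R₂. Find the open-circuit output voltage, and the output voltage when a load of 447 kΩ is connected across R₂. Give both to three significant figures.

Open-circuit: V = 7.15 × 75.6/(12.0 + 75.6) = 6.17 V.
With the load, R₂ becomes R₂‖R_L = 64.66 kΩ, so V = 7.15 × 64.66/76.66 = 6.03 V.

Unloaded: 6.17 V; loaded: 6.03 V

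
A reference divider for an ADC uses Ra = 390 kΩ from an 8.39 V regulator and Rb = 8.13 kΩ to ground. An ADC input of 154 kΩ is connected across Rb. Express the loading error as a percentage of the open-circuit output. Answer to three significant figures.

4.92 %

The divider's output (Thévenin) resistance is Ra‖Rb = 7.964 kΩ.
Fractional drop under load = R_th/(R_th + R_L) = 7.964 / (7.964 + 154) = 0.04917.
So the output falls by 4.92 %.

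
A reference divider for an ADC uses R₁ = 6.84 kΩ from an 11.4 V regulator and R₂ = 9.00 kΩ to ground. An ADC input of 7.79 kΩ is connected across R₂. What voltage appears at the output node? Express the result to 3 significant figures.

The load sits in parallel with R₂: R₂‖R_L = (9.00 × 7.79) / (9.00 + 7.79) = 4.176 kΩ.
V_out = 11.4 × 4.176 / (6.84 + 4.176) = 11.4 × 4.176/11.02 = 4.32 V.

V_out ≈ 4.32 V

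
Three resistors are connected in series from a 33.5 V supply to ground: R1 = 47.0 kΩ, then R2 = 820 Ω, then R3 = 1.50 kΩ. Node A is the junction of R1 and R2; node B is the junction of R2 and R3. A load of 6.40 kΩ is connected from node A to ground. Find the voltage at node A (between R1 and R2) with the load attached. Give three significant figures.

V ≈ 1.17 V

Below node A the series string R2+R3 = 2320 Ω sits in parallel with the 6400 Ω load: 1703 Ω.
V_A = 33.5 × 1703/(47000 + 1703) = 1.17 V.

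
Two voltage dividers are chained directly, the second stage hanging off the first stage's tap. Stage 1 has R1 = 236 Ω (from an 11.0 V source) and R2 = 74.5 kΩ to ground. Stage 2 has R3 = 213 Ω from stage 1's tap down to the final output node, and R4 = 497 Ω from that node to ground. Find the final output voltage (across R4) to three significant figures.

Stage 2 presents R3+R4 = 710.0 Ω as a load on stage 1's tap.
Stage 1's lower leg becomes R2‖(R3+R4) = 703.3 Ω, so V_mid = 11.0 × 703.3/939.3 = 8.236 V.
Stage 2 is itself unloaded: V_out = V_mid × R4/(R3+R4) = 8.236 × 497/710.0 = 5.77 V.

V_out ≈ 5.77 V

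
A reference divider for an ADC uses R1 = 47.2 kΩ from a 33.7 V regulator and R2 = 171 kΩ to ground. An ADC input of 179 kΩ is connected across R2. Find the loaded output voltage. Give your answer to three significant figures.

The load sits in parallel with R2: R2‖R_L = (171 × 179) / (171 + 179) = 87.45 kΩ.
V_out = 33.7 × 87.45 / (47.2 + 87.45) = 33.7 × 87.45/134.7 = 21.9 V.

V_out ≈ 21.9 V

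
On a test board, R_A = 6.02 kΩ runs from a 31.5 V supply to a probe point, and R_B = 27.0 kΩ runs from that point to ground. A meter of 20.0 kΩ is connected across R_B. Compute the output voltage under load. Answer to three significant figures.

The load sits in parallel with R_B: R_B‖R_L = (27.0 × 20.0) / (27.0 + 20.0) = 11.49 kΩ.
V_out = 31.5 × 11.49 / (6.02 + 11.49) = 31.5 × 11.49/17.51 = 20.7 V.
(Unloaded it would have been 25.8 V.)

V_out ≈ 20.7 V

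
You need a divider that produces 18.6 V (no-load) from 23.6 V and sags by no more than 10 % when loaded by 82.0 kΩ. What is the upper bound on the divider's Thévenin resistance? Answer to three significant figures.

R_th ≤ 9.11 kΩ

Loading drop = R_th/(R_th + R_L) ≤ 0.100, so R_th ≤ R_L · ε/(1−ε) = 82.0 kΩ × 0.100/0.9000 = 9.11 kΩ.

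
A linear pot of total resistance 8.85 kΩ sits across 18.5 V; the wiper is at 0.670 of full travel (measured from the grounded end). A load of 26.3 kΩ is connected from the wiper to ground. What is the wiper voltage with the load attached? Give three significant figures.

V ≈ 11.5 V

The wiper splits the pot into (1−α)R = 2.920 kΩ above and αR = 5.929 kΩ below.
Lower section ‖ load = 4.839 kΩ.
V_wiper = 18.5 × 4.839/(2.920 + 4.839) = 11.5 V.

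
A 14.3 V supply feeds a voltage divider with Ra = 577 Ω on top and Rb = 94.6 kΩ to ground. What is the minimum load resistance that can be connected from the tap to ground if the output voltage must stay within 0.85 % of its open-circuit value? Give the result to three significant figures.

R_L(min) ≈ 66.9 kΩ

Output resistance R_th = Ra‖Rb = (577 × 94600)/95180 = 573.5 Ω.
The fractional drop is R_th/(R_th + R_L); requiring this ≤ 0.00850 gives R_L ≥ R_th(1/0.00850 − 1) = 573.5 × 116.6 = 66.9 kΩ.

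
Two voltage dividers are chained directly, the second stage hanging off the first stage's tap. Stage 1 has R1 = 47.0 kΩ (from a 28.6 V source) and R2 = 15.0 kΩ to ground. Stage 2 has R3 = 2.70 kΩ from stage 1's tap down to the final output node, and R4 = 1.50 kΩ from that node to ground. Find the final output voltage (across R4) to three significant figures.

V_out ≈ 0.667 V

Stage 2 presents R3+R4 = 4.200 kΩ as a load on stage 1's tap.
Stage 1's lower leg becomes R2‖(R3+R4) = 3.281 kΩ, so V_mid = 28.6 × 3.281/50.28 = 1.866 V.
Stage 2 is itself unloaded: V_out = V_mid × R4/(R3+R4) = 1.866 × 1.50/4.200 = 0.667 V.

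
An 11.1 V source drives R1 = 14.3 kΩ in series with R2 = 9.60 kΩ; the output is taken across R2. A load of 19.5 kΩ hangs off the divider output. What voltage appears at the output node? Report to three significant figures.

The load sits in parallel with R2: R2‖R_L = (9.60 × 19.5) / (9.60 + 19.5) = 6.433 kΩ.
V_out = 11.1 × 6.433 / (14.3 + 6.433) = 11.1 × 6.433/20.73 = 3.44 V.
(Unloaded it would have been 4.46 V.)

V_out ≈ 3.44 V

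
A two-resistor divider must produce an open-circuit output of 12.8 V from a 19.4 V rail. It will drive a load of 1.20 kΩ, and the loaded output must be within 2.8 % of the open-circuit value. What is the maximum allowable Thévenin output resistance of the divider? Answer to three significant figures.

R_th ≤ 34.6 Ω

Loading drop = R_th/(R_th + R_L) ≤ 0.0280, so R_th ≤ R_L · ε/(1−ε) = 1.20 kΩ × 0.0280/0.9720 = 34.6 Ω.
(Any R1, R2 with R2/(R1+R2) = 0.660 and R1‖R2 ≤ 34.6 Ω will meet the spec.)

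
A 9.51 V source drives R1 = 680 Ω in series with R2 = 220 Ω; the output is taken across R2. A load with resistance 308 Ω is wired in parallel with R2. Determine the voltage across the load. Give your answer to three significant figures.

The load sits in parallel with R2: R2‖R_L = (220 × 308) / (220 + 308) = 128.3 Ω.
V_out = 9.51 × 128.3 / (680 + 128.3) = 9.51 × 128.3/808.3 = 1.51 V.

V_out ≈ 1.51 V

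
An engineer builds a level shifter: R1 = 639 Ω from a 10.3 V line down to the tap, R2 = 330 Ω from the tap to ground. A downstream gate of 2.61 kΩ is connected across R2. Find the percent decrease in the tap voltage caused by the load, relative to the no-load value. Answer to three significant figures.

The divider's output (Thévenin) resistance is R1‖R2 = 217.6 Ω.
Fractional drop under load = R_th/(R_th + R_L) = 217.6 / (217.6 + 2610) = 0.07696.
So the output falls by 7.70 %.

7.70 %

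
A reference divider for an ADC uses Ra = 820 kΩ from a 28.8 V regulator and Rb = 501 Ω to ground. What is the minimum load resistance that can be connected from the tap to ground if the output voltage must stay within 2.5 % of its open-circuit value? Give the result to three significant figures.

R_L(min) ≈ 19.5 kΩ

Output resistance R_th = Ra‖Rb = (820000 × 501)/820500 = 500.7 Ω.
The fractional drop is R_th/(R_th + R_L); requiring this ≤ 0.0250 gives R_L ≥ R_th(1/0.0250 − 1) = 500.7 × 39.00 = 19.5 kΩ.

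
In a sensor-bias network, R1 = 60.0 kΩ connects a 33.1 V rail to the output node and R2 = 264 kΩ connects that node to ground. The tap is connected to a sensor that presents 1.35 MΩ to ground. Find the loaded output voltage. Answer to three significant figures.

V_out ≈ 26.0 V

The load sits in parallel with R2: R2‖R_L = (264 × 1350) / (264 + 1350) = 220.8 kΩ.
V_out = 33.1 × 220.8 / (60.0 + 220.8) = 33.1 × 220.8/280.8 = 26.0 V.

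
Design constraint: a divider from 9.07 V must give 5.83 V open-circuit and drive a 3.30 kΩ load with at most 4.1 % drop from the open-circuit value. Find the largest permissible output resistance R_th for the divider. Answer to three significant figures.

Loading drop = R_th/(R_th + R_L) ≤ 0.0410, so R_th ≤ R_L · ε/(1−ε) = 3.30 kΩ × 0.0410/0.9590 = 141 Ω.
(Any R1, R2 with R2/(R1+R2) = 0.643 and R1‖R2 ≤ 141 Ω will meet the spec.)

R_th ≤ 141 Ω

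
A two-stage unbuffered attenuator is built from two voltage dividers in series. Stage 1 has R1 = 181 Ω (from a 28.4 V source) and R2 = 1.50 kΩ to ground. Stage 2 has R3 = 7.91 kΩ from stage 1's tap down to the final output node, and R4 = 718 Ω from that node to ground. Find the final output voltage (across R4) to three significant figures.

V_out ≈ 2.07 V

Stage 2 presents R3+R4 = 8628 Ω as a load on stage 1's tap.
Stage 1's lower leg becomes R2‖(R3+R4) = 1278 Ω, so V_mid = 28.4 × 1278/1459 = 24.88 V.
Stage 2 is itself unloaded: V_out = V_mid × R4/(R3+R4) = 24.88 × 718/8628 = 2.07 V.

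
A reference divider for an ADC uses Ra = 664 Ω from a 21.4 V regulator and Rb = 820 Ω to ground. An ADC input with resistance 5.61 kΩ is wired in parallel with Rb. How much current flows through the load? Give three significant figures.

I_L ≈ 1.98 mA

Rb‖R_L = 715.4 Ω; V_out = 21.4 × 715.4/1379 = 11.10 V.
I_L = V_out / R_L = 11.10 / 5.61 kΩ = 1.98 mA.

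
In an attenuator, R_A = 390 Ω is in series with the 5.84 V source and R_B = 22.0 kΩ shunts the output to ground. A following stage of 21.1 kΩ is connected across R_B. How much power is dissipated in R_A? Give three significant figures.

P ≈ 0.107 mW

Total resistance from the source is R_A + (R_B‖R_L) = 11160 Ω, so I = 5.84/11160 Ω = 0.5233 mA.
P = I²·R_A = (0.5233 mA)² × 390 Ω = 0.107 mW.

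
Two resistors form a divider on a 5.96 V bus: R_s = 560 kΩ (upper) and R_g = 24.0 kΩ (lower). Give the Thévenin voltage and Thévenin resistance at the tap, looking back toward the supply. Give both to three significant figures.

V_th is the open-circuit tap voltage: 5.96 × 24.0/(560 + 24.0) = 0.245 V.
With the supply zeroed, R_s and R_g appear in parallel from the tap: R_th = R_s‖R_g = (560 × 24.0)/584.0 = 23.0 kΩ.

V_th = 0.245 V, R_th = 23.0 kΩ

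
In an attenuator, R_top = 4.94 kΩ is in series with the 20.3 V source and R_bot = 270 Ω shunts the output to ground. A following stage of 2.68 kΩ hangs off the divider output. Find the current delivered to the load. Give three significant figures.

R_bot‖R_L = 245.3 Ω; V_out = 20.3 × 245.3/5185 = 0.9603 V.
I_L = V_out / R_L = 0.9603 / 2.68 kΩ = 0.358 mA.

I_L ≈ 0.358 mA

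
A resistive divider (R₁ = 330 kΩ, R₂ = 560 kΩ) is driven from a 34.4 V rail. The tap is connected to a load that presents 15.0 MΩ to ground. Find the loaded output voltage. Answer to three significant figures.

The load sits in parallel with R₂: R₂‖R_L = (560 × 15000) / (560 + 15000) = 539.8 kΩ.
V_out = 34.4 × 539.8 / (330 + 539.8) = 34.4 × 539.8/869.8 = 21.3 V.
(Unloaded it would have been 21.6 V.)

V_out ≈ 21.3 V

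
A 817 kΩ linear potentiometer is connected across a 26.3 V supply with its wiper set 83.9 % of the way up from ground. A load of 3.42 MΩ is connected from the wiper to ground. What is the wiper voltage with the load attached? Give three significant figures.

The wiper splits the pot into (1−α)R = 131.5 kΩ above and αR = 685.5 kΩ below.
Lower section ‖ load = 571.0 kΩ.
V_wiper = 26.3 × 571.0/(131.5 + 571.0) = 21.4 V.

V ≈ 21.4 V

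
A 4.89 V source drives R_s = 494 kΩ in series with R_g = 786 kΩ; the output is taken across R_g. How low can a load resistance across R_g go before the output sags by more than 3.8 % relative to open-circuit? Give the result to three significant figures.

Output resistance R_th = R_s‖R_g = (494 × 786)/1280 = 303.3 kΩ.
The fractional drop is R_th/(R_th + R_L); requiring this ≤ 0.0380 gives R_L ≥ R_th(1/0.0380 − 1) = 303.3 × 25.32 = 7.68 MΩ.

R_L(min) ≈ 7.68 MΩ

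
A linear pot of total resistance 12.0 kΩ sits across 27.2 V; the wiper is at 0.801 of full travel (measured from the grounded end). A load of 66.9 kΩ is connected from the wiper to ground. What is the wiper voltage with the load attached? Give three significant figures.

The wiper splits the pot into (1−α)R = 2.388 kΩ above and αR = 9.612 kΩ below.
Lower section ‖ load = 8.404 kΩ.
V_wiper = 27.2 × 8.404/(2.388 + 8.404) = 21.2 V.

V ≈ 21.2 V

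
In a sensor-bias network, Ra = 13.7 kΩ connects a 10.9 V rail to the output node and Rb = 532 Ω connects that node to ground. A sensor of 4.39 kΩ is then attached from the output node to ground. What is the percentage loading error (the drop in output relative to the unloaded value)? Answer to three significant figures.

10.4 %

Unloaded V = 10.9 × 532/14230 = 0.40745 V.
Loaded: Rb‖R_L = 474.5 Ω, giving V = 10.9 × 474.5/14170 = 0.36488 V.
Drop = (0.40745 − 0.36488) / 0.40745 = 10.4 %.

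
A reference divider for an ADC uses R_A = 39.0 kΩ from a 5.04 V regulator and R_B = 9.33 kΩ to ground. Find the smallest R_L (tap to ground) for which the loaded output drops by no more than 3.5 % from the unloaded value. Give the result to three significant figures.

Output resistance R_th = R_A‖R_B = (39.0 × 9.33)/48.33 = 7.529 kΩ.
The fractional drop is R_th/(R_th + R_L); requiring this ≤ 0.0350 gives R_L ≥ R_th(1/0.0350 − 1) = 7.529 × 27.57 = 208 kΩ.

R_L(min) ≈ 208 kΩ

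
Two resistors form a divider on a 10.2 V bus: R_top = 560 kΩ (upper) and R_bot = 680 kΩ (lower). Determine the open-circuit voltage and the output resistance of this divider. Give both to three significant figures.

V_th = 5.59 V, R_th = 307 kΩ

V_th is the open-circuit tap voltage: 10.2 × 680/(560 + 680) = 5.59 V.
With the supply zeroed, R_top and R_bot appear in parallel from the tap: R_th = R_top‖R_bot = (560 × 680)/1240 = 307 kΩ.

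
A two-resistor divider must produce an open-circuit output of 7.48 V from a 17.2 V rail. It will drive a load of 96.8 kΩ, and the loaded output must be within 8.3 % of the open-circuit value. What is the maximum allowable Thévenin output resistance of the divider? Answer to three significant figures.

R_th ≤ 8.76 kΩ

Loading drop = R_th/(R_th + R_L) ≤ 0.0830, so R_th ≤ R_L · ε/(1−ε) = 96.8 kΩ × 0.0830/0.9170 = 8.76 kΩ.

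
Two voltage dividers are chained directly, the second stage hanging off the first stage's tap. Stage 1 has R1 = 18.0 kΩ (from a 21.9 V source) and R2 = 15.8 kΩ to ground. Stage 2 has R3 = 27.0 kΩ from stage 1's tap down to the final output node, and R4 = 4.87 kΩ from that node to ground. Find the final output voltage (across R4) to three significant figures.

Stage 2 presents R3+R4 = 31.87 kΩ as a load on stage 1's tap.
Stage 1's lower leg becomes R2‖(R3+R4) = 10.56 kΩ, so V_mid = 21.9 × 10.56/28.56 = 8.099 V.
Stage 2 is itself unloaded: V_out = V_mid × R4/(R3+R4) = 8.099 × 4.87/31.87 = 1.24 V.

V_out ≈ 1.24 V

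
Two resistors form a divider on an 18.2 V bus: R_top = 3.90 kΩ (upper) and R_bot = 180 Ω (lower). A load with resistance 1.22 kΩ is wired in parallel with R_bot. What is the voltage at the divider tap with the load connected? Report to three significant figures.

The load sits in parallel with R_bot: R_bot‖R_L = (180 × 1220) / (180 + 1220) = 156.9 Ω.
V_out = 18.2 × 156.9 / (3900 + 156.9) = 18.2 × 156.9/4057 = 0.704 V.

V_out ≈ 0.704 V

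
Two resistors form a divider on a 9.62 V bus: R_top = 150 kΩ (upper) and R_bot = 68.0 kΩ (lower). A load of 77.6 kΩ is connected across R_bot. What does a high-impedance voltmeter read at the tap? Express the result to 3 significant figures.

The load sits in parallel with R_bot: R_bot‖R_L = (68.0 × 77.6) / (68.0 + 77.6) = 36.24 kΩ.
V_out = 9.62 × 36.24 / (150 + 36.24) = 9.62 × 36.24/186.2 = 1.87 V.

V_out ≈ 1.87 V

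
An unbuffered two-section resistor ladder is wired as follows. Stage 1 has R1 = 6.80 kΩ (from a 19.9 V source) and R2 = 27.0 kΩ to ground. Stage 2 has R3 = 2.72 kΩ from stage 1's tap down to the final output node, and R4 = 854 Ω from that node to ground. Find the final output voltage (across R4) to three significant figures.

V_out ≈ 1.51 V

Stage 2 presents R3+R4 = 3574 Ω as a load on stage 1's tap.
Stage 1's lower leg becomes R2‖(R3+R4) = 3156 Ω, so V_mid = 19.9 × 3156/9956 = 6.308 V.
Stage 2 is itself unloaded: V_out = V_mid × R4/(R3+R4) = 6.308 × 854/3574 = 1.51 V.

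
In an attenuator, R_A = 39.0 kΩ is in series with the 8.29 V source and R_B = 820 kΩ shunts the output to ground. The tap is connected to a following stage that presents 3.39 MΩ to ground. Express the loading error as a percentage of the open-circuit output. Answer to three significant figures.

The divider's output (Thévenin) resistance is R_A‖R_B = 37.23 kΩ.
Fractional drop under load = R_th/(R_th + R_L) = 37.23 / (37.23 + 3390) = 0.01086.
So the output falls by 1.09 %.

1.09 %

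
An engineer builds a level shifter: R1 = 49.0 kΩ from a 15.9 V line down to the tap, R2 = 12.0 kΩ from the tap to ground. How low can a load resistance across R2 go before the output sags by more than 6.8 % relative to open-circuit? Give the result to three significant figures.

Output resistance R_th = R1‖R2 = (49.0 × 12.0)/61.00 = 9.639 kΩ.
The fractional drop is R_th/(R_th + R_L); requiring this ≤ 0.0680 gives R_L ≥ R_th(1/0.0680 − 1) = 9.639 × 13.71 = 132 kΩ.

R_L(min) ≈ 132 kΩ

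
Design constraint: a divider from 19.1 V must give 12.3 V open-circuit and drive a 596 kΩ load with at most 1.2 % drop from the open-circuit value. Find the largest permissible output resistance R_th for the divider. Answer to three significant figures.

R_th ≤ 7.24 kΩ

Loading drop = R_th/(R_th + R_L) ≤ 0.0120, so R_th ≤ R_L · ε/(1−ε) = 596 kΩ × 0.0120/0.9880 = 7.24 kΩ.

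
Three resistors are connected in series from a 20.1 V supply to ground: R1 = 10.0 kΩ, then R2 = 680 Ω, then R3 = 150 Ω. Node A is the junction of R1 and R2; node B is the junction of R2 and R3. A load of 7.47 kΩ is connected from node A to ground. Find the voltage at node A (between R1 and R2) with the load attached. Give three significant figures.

Below node A the series string R2+R3 = 830.0 Ω sits in parallel with the 7470 Ω load: 747.0 Ω.
V_A = 20.1 × 747.0/(10000 + 747.0) = 1.40 V.

V ≈ 1.40 V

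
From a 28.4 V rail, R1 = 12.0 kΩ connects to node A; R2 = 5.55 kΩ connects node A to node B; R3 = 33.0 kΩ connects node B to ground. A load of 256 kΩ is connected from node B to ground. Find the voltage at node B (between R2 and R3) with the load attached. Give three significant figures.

At node B, R3 is in parallel with the load: R3‖R_L = 29.23 kΩ.
Below node A the resistance is R2 + (R3‖R_L) = 34.78 kΩ, so V_A = 28.4 × 34.78/46.78 = 21.12 V.
Then V_B = V_A × (R3‖R_L)/(R2 + R3‖R_L) = 21.12 × 29.23/34.78 = 17.7 V.

V ≈ 17.7 V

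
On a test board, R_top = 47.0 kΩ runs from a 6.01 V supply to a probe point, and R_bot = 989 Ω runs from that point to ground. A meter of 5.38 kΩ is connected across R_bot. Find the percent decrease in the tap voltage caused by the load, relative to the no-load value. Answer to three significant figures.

15.3 %

The divider's output (Thévenin) resistance is R_top‖R_bot = 968.6 Ω.
Fractional drop under load = R_th/(R_th + R_L) = 968.6 / (968.6 + 5380) = 0.1526.
So the output falls by 15.3 %.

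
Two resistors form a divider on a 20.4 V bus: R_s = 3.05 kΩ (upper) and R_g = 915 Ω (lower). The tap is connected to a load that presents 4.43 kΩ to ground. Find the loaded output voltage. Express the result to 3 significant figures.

The load sits in parallel with R_g: R_g‖R_L = (915 × 4430) / (915 + 4430) = 758.4 Ω.
V_out = 20.4 × 758.4 / (3050 + 758.4) = 20.4 × 758.4/3808 = 4.06 V.

V_out ≈ 4.06 V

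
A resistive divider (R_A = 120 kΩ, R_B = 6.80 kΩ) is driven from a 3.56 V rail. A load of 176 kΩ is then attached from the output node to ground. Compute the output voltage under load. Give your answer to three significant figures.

The load sits in parallel with R_B: R_B‖R_L = (6.80 × 176) / (6.80 + 176) = 6.547 kΩ.
V_out = 3.56 × 6.547 / (120 + 6.547) = 3.56 × 6.547/126.5 = 0.184 V.

V_out ≈ 0.184 V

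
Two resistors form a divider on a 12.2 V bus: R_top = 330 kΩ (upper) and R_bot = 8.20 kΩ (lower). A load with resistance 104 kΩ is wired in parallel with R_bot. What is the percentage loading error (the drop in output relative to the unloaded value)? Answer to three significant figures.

The divider's output (Thévenin) resistance is R_top‖R_bot = 8.001 kΩ.
Fractional drop under load = R_th/(R_th + R_L) = 8.001 / (8.001 + 104) = 0.07144.
So the output falls by 7.14 %.

7.14 %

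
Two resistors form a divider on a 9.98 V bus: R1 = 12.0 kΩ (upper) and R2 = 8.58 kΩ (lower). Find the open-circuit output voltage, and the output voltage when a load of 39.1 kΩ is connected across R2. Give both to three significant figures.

Unloaded: 4.16 V; loaded: 3.69 V

Open-circuit: V = 9.98 × 8.58/(12.0 + 8.58) = 4.16 V.
With the load, R2 becomes R2‖R_L = 7.036 kΩ, so V = 9.98 × 7.036/19.04 = 3.69 V.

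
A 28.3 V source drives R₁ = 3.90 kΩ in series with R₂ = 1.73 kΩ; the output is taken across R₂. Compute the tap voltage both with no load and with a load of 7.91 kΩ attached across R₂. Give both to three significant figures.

Unloaded: 8.70 V; loaded: 7.55 V

Open-circuit: V = 28.3 × 1.73/(3.90 + 1.73) = 8.70 V.
With the load, R₂ becomes R₂‖R_L = 1.420 kΩ, so V = 28.3 × 1.420/5.320 = 7.55 V.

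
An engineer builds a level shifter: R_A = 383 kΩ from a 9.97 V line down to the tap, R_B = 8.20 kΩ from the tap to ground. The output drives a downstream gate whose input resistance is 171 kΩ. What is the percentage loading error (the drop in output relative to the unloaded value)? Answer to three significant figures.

The divider's output (Thévenin) resistance is R_A‖R_B = 8.028 kΩ.
Fractional drop under load = R_th/(R_th + R_L) = 8.028 / (8.028 + 171) = 0.04484.
So the output falls by 4.48 %.

4.48 %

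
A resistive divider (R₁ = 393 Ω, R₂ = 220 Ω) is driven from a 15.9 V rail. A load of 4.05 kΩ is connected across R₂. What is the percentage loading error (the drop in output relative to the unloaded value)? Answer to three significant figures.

The divider's output (Thévenin) resistance is R₁‖R₂ = 141.0 Ω.
Fractional drop under load = R_th/(R_th + R_L) = 141.0 / (141.0 + 4050) = 0.03365.
So the output falls by 3.37 %.

3.37 %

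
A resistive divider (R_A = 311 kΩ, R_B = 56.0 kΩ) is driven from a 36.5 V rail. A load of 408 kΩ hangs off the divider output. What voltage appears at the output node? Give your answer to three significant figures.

V_out ≈ 4.99 V

The load sits in parallel with R_B: R_B‖R_L = (56.0 × 408) / (56.0 + 408) = 49.24 kΩ.
V_out = 36.5 × 49.24 / (311 + 49.24) = 36.5 × 49.24/360.2 = 4.99 V.
(Unloaded it would have been 5.57 V.)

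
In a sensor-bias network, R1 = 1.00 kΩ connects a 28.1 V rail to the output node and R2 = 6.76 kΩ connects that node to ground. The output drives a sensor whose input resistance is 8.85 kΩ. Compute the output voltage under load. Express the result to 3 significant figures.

V_out ≈ 22.3 V

The load sits in parallel with R2: R2‖R_L = (6.76 × 8.85) / (6.76 + 8.85) = 3.833 kΩ.
V_out = 28.1 × 3.833 / (1.00 + 3.833) = 28.1 × 3.833/4.833 = 22.3 V.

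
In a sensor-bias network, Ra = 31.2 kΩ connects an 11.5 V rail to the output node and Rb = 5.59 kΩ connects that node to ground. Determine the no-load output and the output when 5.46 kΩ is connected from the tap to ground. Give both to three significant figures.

Unloaded: 1.75 V; loaded: 0.935 V

Open-circuit: V = 11.5 × 5.59/(31.2 + 5.59) = 1.75 V.
With the load, Rb becomes Rb‖R_L = 2.762 kΩ, so V = 11.5 × 2.762/33.96 = 0.935 V.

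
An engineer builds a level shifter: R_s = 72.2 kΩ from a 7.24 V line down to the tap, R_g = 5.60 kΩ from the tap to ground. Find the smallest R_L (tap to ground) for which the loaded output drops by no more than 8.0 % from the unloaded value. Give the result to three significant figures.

Output resistance R_th = R_s‖R_g = (72.2 × 5.60)/77.80 = 5.197 kΩ.
The fractional drop is R_th/(R_th + R_L); requiring this ≤ 0.0800 gives R_L ≥ R_th(1/0.0800 − 1) = 5.197 × 11.50 = 59.8 kΩ.

R_L(min) ≈ 59.8 kΩ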